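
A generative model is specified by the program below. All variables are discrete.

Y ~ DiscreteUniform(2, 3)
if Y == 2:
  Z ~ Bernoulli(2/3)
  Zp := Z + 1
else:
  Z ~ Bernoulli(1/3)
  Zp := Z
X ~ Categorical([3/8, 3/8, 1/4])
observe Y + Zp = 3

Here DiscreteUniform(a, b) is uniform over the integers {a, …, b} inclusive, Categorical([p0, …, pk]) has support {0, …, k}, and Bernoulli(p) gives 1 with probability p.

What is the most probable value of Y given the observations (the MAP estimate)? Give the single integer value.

argmax_v P(Y = v | obs) = 3

Enumerate traces; 6 have nonzero weight after conditioning:
  (Y=2, Z=0, X=0) weight 1/16
  (Y=2, Z=0, X=1) weight 1/16
  (Y=2, Z=0, X=2) weight 1/24
  (Y=3, Z=0, X=0) weight 1/8
  (Y=3, Z=0, X=1) weight 1/8
  (Y=3, Z=0, X=2) weight 1/12
Group by Y:
  weight(Y=2) = 1/6
  weight(Y=3) = 1/3
Total weight = 1/6 + 1/3 = 1/2
P(Y=2 | obs) = 1/6 / 1/2 = 1/3
P(Y=3 | obs) = 1/3 / 1/2 = 2/3
argmax = 3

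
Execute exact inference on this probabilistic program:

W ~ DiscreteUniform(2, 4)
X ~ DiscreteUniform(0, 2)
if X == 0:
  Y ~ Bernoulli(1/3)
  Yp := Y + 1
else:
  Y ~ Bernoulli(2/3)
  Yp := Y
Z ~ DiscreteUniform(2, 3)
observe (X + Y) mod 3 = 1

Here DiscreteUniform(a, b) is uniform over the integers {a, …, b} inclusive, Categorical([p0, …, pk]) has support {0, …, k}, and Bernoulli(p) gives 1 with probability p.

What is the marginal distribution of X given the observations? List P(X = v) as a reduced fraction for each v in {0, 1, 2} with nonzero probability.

Enumerate traces; 12 have nonzero weight after conditioning:
  (W=2, X=0, Y=1, Z=2) weight 1/54
  (W=2, X=0, Y=1, Z=3) weight 1/54
  (W=2, X=1, Y=0, Z=2) weight 1/54
  (W=2, X=1, Y=0, Z=3) weight 1/54
  (W=3, X=0, Y=1, Z=2) weight 1/54
  (W=3, X=0, Y=1, Z=3) weight 1/54
  (W=3, X=1, Y=0, Z=2) weight 1/54
  (W=3, X=1, Y=0, Z=3) weight 1/54
  … 4 more
Group by X:
  weight(X=0) = 1/9
  weight(X=1) = 1/9
Total weight = 1/9 + 1/9 = 2/9
P(X=0 | obs) = 1/9 / 2/9 = 1/2
P(X=1 | obs) = 1/9 / 2/9 = 1/2

P(X=0) = 1/2, P(X=1) = 1/2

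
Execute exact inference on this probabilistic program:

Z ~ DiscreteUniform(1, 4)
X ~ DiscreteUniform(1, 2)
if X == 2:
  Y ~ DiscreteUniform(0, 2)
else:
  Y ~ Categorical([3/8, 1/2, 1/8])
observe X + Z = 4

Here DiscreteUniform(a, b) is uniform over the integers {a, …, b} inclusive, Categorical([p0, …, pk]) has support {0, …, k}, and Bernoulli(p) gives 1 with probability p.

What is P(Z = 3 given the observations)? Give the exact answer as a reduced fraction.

P(Z = 3 | obs) = 1/2

Enumerate traces; 6 have nonzero weight after conditioning:
  (Z=2, X=2, Y=0) weight 1/24
  (Z=2, X=2, Y=1) weight 1/24
  (Z=2, X=2, Y=2) weight 1/24
  (Z=3, X=1, Y=0) weight 3/64
  (Z=3, X=1, Y=1) weight 1/16
  (Z=3, X=1, Y=2) weight 1/64
Group by Z:
  weight(Z=2) = 1/8
  weight(Z=3) = 1/8
Total weight = 1/8 + 1/8 = 1/4
P(Z=2 | obs) = 1/8 / 1/4 = 1/2
P(Z=3 | obs) = 1/8 / 1/4 = 1/2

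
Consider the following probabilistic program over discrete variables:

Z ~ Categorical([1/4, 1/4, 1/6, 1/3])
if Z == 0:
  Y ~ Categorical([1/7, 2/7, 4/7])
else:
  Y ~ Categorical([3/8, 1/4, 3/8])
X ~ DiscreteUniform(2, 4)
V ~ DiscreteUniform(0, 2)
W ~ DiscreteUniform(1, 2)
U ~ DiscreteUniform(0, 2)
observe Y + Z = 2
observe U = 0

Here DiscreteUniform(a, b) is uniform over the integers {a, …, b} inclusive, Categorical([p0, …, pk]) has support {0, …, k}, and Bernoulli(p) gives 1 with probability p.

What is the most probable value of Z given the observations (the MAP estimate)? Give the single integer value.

argmax_v P(Z = v | obs) = 0

Enumerate traces; 54 have nonzero weight after conditioning:
  (Z=0, Y=2, X=2, V=0, W=1, U=0) weight 1/378
  (Z=0, Y=2, X=2, V=0, W=2, U=0) weight 1/378
  (Z=0, Y=2, X=2, V=1, W=1, U=0) weight 1/378
  (Z=0, Y=2, X=2, V=1, W=2, U=0) weight 1/378
  (Z=0, Y=2, X=2, V=2, W=1, U=0) weight 1/378
  (Z=0, Y=2, X=2, V=2, W=2, U=0) weight 1/378
  (Z=0, Y=2, X=3, V=0, W=1, U=0) weight 1/378
  (Z=0, Y=2, X=3, V=0, W=2, U=0) weight 1/378
  (Z=1, Y=1, X=2, V=0, W=1, U=0) weight 1/864
  (Z=2, Y=0, X=2, V=0, W=1, U=0) weight 1/864
  … 44 more
Group by Z:
  weight(Z=0) = 1/21
  weight(Z=1) = 1/48
  weight(Z=2) = 1/48
Total weight = 1/21 + 1/48 + 1/48 = 5/56
P(Z=0 | obs) = 1/21 / 5/56 = 8/15
P(Z=1 | obs) = 1/48 / 5/56 = 7/30
P(Z=2 | obs) = 1/48 / 5/56 = 7/30
argmax = 0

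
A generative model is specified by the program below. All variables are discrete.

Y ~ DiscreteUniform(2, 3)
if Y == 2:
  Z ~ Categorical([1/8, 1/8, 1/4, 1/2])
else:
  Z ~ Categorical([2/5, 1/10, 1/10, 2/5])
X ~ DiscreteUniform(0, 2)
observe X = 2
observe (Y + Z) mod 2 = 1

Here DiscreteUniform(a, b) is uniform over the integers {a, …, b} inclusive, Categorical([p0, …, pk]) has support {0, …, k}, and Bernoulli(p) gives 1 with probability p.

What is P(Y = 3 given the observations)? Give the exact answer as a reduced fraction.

P(Y = 3 | obs) = 4/9

Enumerate traces; 4 have nonzero weight after conditioning:
  (Y=2, Z=1, X=2) weight 1/48
  (Y=2, Z=3, X=2) weight 1/12
  (Y=3, Z=0, X=2) weight 1/15
  (Y=3, Z=2, X=2) weight 1/60
Group by Y:
  weight(Y=2) = 5/48
  weight(Y=3) = 1/12
Total weight = 5/48 + 1/12 = 3/16
P(Y=2 | obs) = 5/48 / 3/16 = 5/9
P(Y=3 | obs) = 1/12 / 3/16 = 4/9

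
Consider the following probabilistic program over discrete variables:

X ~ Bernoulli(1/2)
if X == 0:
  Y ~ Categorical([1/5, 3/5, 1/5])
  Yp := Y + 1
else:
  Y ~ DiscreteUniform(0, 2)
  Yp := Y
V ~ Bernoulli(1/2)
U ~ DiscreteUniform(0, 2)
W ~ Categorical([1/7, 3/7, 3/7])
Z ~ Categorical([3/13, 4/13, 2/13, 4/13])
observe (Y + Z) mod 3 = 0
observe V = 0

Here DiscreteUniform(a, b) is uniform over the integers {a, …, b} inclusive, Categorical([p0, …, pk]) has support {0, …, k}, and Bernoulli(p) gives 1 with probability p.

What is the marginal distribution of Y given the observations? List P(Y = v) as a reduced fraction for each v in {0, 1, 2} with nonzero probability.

Enumerate traces; 72 have nonzero weight after conditioning:
  (X=0, Y=0, V=0, U=0, W=0, Z=0) weight 1/1820
  (X=0, Y=0, V=0, U=0, W=0, Z=3) weight 1/1365
  (X=0, Y=0, V=0, U=0, W=1, Z=0) weight 3/1820
  (X=0, Y=0, V=0, U=0, W=1, Z=3) weight 1/455
  (X=0, Y=0, V=0, U=0, W=2, Z=0) weight 3/1820
  (X=0, Y=0, V=0, U=0, W=2, Z=3) weight 1/455
  (X=0, Y=0, V=0, U=1, W=0, Z=0) weight 1/1820
  (X=0, Y=0, V=0, U=1, W=0, Z=3) weight 1/1365
  (X=0, Y=1, V=0, U=0, W=0, Z=2) weight 1/910
  (X=0, Y=2, V=0, U=0, W=0, Z=1) weight 1/1365
  … 62 more
Group by Y:
  weight(Y=0) = 14/195
  weight(Y=1) = 7/195
  weight(Y=2) = 8/195
Total weight = 14/195 + 7/195 + 8/195 = 29/195
P(Y=0 | obs) = 14/195 / 29/195 = 14/29
P(Y=1 | obs) = 7/195 / 29/195 = 7/29
P(Y=2 | obs) = 8/195 / 29/195 = 8/29

P(Y=0) = 14/29, P(Y=1) = 7/29, P(Y=2) = 8/29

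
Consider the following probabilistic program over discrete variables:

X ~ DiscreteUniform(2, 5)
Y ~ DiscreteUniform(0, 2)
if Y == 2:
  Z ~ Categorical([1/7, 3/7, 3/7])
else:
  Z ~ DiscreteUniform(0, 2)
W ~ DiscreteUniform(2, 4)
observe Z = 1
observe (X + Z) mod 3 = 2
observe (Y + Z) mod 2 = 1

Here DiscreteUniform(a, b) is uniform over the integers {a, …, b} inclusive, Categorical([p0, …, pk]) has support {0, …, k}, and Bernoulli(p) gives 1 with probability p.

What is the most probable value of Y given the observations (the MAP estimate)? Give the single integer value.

Enumerate traces; 6 have nonzero weight after conditioning:
  (X=4, Y=0, Z=1, W=2) weight 1/108
  (X=4, Y=0, Z=1, W=3) weight 1/108
  (X=4, Y=0, Z=1, W=4) weight 1/108
  (X=4, Y=2, Z=1, W=2) weight 1/84
  (X=4, Y=2, Z=1, W=3) weight 1/84
  (X=4, Y=2, Z=1, W=4) weight 1/84
Group by Y:
  weight(Y=0) = 1/36
  weight(Y=2) = 1/28
Total weight = 1/36 + 1/28 = 4/63
P(Y=0 | obs) = 1/36 / 4/63 = 7/16
P(Y=2 | obs) = 1/28 / 4/63 = 9/16
argmax = 2

argmax_v P(Y = v | obs) = 2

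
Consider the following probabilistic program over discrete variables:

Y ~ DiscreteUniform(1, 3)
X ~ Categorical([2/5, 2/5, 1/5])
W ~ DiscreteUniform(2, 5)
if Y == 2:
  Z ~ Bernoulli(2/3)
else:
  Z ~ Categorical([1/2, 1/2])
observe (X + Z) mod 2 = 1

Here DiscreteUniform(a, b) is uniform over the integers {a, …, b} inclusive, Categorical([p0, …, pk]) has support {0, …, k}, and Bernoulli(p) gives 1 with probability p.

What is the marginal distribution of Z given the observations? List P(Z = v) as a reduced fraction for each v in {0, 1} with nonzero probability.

Enumerate traces; 36 have nonzero weight after conditioning:
  (Y=1, X=0, W=2, Z=1) weight 1/60
  (Y=1, X=0, W=3, Z=1) weight 1/60
  (Y=1, X=0, W=4, Z=1) weight 1/60
  (Y=1, X=0, W=5, Z=1) weight 1/60
  (Y=1, X=1, W=2, Z=0) weight 1/60
  (Y=1, X=1, W=3, Z=0) weight 1/60
  (Y=1, X=1, W=4, Z=0) weight 1/60
  (Y=1, X=1, W=5, Z=0) weight 1/60
  … 28 more
Group by Z:
  weight(Z=0) = 8/45
  weight(Z=1) = 1/3
Total weight = 8/45 + 1/3 = 23/45
P(Z=0 | obs) = 8/45 / 23/45 = 8/23
P(Z=1 | obs) = 1/3 / 23/45 = 15/23

P(Z=0) = 8/23, P(Z=1) = 15/23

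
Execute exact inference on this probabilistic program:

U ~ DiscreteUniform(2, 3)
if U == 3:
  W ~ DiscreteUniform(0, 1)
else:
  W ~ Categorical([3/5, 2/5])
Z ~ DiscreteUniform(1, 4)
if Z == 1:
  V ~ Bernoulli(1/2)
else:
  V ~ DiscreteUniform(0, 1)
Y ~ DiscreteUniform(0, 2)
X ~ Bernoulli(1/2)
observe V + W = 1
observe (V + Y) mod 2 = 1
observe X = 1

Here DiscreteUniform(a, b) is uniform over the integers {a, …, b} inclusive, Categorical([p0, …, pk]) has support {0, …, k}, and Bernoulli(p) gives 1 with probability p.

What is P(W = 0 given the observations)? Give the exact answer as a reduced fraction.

P(W = 0 | obs) = 22/31

Enumerate traces; 24 have nonzero weight after conditioning:
  (U=2, W=0, Z=1, V=1, Y=0, X=1) weight 1/160
  (U=2, W=0, Z=1, V=1, Y=2, X=1) weight 1/160
  (U=2, W=0, Z=2, V=1, Y=0, X=1) weight 1/160
  (U=2, W=0, Z=2, V=1, Y=2, X=1) weight 1/160
  (U=2, W=0, Z=3, V=1, Y=0, X=1) weight 1/160
  (U=2, W=0, Z=3, V=1, Y=2, X=1) weight 1/160
  (U=2, W=0, Z=4, V=1, Y=0, X=1) weight 1/160
  (U=2, W=0, Z=4, V=1, Y=2, X=1) weight 1/160
  (U=2, W=1, Z=1, V=0, Y=1, X=1) weight 1/240
  … 15 more
Group by W:
  weight(W=0) = 11/120
  weight(W=1) = 3/80
Total weight = 11/120 + 3/80 = 31/240
P(W=0 | obs) = 11/120 / 31/240 = 22/31
P(W=1 | obs) = 3/80 / 31/240 = 9/31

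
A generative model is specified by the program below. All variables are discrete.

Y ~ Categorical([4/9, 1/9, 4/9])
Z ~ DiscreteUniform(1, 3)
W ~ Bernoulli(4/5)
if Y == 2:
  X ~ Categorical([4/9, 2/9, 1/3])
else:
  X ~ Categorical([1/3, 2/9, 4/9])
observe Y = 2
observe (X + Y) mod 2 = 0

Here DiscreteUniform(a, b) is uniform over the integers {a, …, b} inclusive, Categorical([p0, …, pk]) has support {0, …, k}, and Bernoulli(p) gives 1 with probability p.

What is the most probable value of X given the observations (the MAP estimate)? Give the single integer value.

argmax_v P(X = v | obs) = 0

Enumerate traces; 12 have nonzero weight after conditioning:
  (Y=2, Z=1, W=0, X=0) weight 16/1215
  (Y=2, Z=1, W=0, X=2) weight 4/405
  (Y=2, Z=1, W=1, X=0) weight 64/1215
  (Y=2, Z=1, W=1, X=2) weight 16/405
  (Y=2, Z=2, W=0, X=0) weight 16/1215
  (Y=2, Z=2, W=0, X=2) weight 4/405
  (Y=2, Z=2, W=1, X=0) weight 64/1215
  (Y=2, Z=2, W=1, X=2) weight 16/405
  … 4 more
Group by X:
  weight(X=0) = 16/81
  weight(X=2) = 4/27
Total weight = 16/81 + 4/27 = 28/81
P(X=0 | obs) = 16/81 / 28/81 = 4/7
P(X=2 | obs) = 4/27 / 28/81 = 3/7
argmax = 0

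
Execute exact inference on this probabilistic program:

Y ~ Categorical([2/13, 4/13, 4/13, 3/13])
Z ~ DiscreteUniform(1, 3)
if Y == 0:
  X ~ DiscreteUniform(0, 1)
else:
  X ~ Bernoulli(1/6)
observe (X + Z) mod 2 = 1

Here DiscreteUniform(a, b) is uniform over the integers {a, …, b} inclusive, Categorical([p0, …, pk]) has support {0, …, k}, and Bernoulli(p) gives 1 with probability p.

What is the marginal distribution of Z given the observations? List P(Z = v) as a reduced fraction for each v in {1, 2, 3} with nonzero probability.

Enumerate traces; 12 have nonzero weight after conditioning:
  (Y=0, Z=1, X=0) weight 1/39
  (Y=0, Z=2, X=1) weight 1/39
  (Y=0, Z=3, X=0) weight 1/39
  (Y=1, Z=1, X=0) weight 10/117
  (Y=1, Z=2, X=1) weight 2/117
  (Y=1, Z=3, X=0) weight 10/117
  (Y=2, Z=1, X=0) weight 10/117
  (Y=2, Z=2, X=1) weight 2/117
  … 4 more
Group by Z:
  weight(Z=1) = 61/234
  weight(Z=2) = 17/234
  weight(Z=3) = 61/234
Total weight = 61/234 + 17/234 + 61/234 = 139/234
P(Z=1 | obs) = 61/234 / 139/234 = 61/139
P(Z=2 | obs) = 17/234 / 139/234 = 17/139
P(Z=3 | obs) = 61/234 / 139/234 = 61/139

P(Z=1) = 61/139, P(Z=2) = 17/139, P(Z=3) = 61/139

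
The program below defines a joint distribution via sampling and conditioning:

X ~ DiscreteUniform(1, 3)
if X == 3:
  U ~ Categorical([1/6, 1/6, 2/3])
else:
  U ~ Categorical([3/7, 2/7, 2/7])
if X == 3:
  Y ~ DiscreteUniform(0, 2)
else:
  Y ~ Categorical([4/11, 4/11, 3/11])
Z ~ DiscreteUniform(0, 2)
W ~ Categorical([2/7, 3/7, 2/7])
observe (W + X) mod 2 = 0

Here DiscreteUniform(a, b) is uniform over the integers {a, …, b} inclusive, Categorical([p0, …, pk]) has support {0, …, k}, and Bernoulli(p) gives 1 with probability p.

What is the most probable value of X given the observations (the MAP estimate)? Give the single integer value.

Enumerate traces; 108 have nonzero weight after conditioning:
  (X=1, U=0, Y=0, Z=0, W=1) weight 4/539
  (X=1, U=0, Y=0, Z=1, W=1) weight 4/539
  (X=1, U=0, Y=0, Z=2, W=1) weight 4/539
  (X=1, U=0, Y=1, Z=0, W=1) weight 4/539
  (X=1, U=0, Y=1, Z=1, W=1) weight 4/539
  (X=1, U=0, Y=1, Z=2, W=1) weight 4/539
  (X=1, U=0, Y=2, Z=0, W=1) weight 3/539
  (X=1, U=0, Y=2, Z=1, W=1) weight 3/539
  (X=2, U=0, Y=0, Z=0, W=0) weight 8/1617
  (X=3, U=0, Y=0, Z=0, W=1) weight 1/378
  … 98 more
Group by X:
  weight(X=1) = 1/7
  weight(X=2) = 4/21
  weight(X=3) = 1/7
Total weight = 1/7 + 4/21 + 1/7 = 10/21
P(X=1 | obs) = 1/7 / 10/21 = 3/10
P(X=2 | obs) = 4/21 / 10/21 = 2/5
P(X=3 | obs) = 1/7 / 10/21 = 3/10
argmax = 2

argmax_v P(X = v | obs) = 2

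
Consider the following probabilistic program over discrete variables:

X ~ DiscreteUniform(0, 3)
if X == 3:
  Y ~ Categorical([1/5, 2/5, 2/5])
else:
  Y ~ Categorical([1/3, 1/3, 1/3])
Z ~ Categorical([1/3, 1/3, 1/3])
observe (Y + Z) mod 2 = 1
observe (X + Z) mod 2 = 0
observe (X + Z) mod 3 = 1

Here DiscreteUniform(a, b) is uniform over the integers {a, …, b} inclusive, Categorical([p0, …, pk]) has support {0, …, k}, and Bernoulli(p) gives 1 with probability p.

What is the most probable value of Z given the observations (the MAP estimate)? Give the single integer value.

argmax_v P(Z = v | obs) = 1

Enumerate traces; 3 have nonzero weight after conditioning:
  (X=2, Y=1, Z=2) weight 1/36
  (X=3, Y=0, Z=1) weight 1/60
  (X=3, Y=2, Z=1) weight 1/30
Group by Z:
  weight(Z=1) = 1/20
  weight(Z=2) = 1/36
Total weight = 1/20 + 1/36 = 7/90
P(Z=1 | obs) = 1/20 / 7/90 = 9/14
P(Z=2 | obs) = 1/36 / 7/90 = 5/14
argmax = 1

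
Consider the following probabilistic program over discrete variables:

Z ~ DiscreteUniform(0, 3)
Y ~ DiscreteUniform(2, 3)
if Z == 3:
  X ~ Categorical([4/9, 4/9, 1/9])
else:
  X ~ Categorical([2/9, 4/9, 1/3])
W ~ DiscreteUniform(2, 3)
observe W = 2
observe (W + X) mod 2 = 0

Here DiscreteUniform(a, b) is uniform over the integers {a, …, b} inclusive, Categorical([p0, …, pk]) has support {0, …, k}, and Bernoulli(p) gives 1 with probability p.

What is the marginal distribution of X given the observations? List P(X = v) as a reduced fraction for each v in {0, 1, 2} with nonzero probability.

Enumerate traces; 16 have nonzero weight after conditioning:
  (Z=0, Y=2, X=0, W=2) weight 1/72
  (Z=0, Y=2, X=2, W=2) weight 1/48
  (Z=0, Y=3, X=0, W=2) weight 1/72
  (Z=0, Y=3, X=2, W=2) weight 1/48
  (Z=1, Y=2, X=0, W=2) weight 1/72
  (Z=1, Y=2, X=2, W=2) weight 1/48
  (Z=1, Y=3, X=0, W=2) weight 1/72
  (Z=1, Y=3, X=2, W=2) weight 1/48
  … 8 more
Group by X:
  weight(X=0) = 5/36
  weight(X=2) = 5/36
Total weight = 5/36 + 5/36 = 5/18
P(X=0 | obs) = 5/36 / 5/18 = 1/2
P(X=2 | obs) = 5/36 / 5/18 = 1/2

P(X=0) = 1/2, P(X=2) = 1/2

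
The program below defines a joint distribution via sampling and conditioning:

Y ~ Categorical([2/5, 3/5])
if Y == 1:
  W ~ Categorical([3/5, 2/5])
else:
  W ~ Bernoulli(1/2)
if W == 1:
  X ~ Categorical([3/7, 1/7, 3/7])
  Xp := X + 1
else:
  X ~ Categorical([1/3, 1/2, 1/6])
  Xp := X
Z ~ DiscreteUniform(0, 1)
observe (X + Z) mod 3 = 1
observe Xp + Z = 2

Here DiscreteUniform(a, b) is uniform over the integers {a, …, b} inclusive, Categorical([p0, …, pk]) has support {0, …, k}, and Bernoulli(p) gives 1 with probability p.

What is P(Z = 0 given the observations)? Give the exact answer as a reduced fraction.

Enumerate traces; 4 have nonzero weight after conditioning:
  (Y=0, W=1, X=0, Z=1) weight 3/70
  (Y=0, W=1, X=1, Z=0) weight 1/70
  (Y=1, W=1, X=0, Z=1) weight 9/175
  (Y=1, W=1, X=1, Z=0) weight 3/175
Group by Z:
  weight(Z=0) = 11/350
  weight(Z=1) = 33/350
Total weight = 11/350 + 33/350 = 22/175
P(Z=0 | obs) = 11/350 / 22/175 = 1/4
P(Z=1 | obs) = 33/350 / 22/175 = 3/4

P(Z = 0 | obs) = 1/4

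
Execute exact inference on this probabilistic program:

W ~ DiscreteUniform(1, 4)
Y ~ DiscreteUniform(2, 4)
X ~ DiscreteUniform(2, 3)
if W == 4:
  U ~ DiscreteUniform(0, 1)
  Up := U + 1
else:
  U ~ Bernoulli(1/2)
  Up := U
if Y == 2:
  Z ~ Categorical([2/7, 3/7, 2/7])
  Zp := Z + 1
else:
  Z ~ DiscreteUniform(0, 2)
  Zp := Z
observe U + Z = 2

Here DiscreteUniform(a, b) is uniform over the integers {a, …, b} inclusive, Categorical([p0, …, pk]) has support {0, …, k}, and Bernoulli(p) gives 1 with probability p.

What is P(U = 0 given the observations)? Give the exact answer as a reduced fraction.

P(U = 0 | obs) = 20/43

Enumerate traces; 48 have nonzero weight after conditioning:
  (W=1, Y=2, X=2, U=0, Z=2) weight 1/168
  (W=1, Y=2, X=2, U=1, Z=1) weight 1/112
  (W=1, Y=2, X=3, U=0, Z=2) weight 1/168
  (W=1, Y=2, X=3, U=1, Z=1) weight 1/112
  (W=1, Y=3, X=2, U=0, Z=2) weight 1/144
  (W=1, Y=3, X=2, U=1, Z=1) weight 1/144
  (W=1, Y=3, X=3, U=0, Z=2) weight 1/144
  (W=1, Y=3, X=3, U=1, Z=1) weight 1/144
  … 40 more
Group by U:
  weight(U=0) = 10/63
  weight(U=1) = 23/126
Total weight = 10/63 + 23/126 = 43/126
P(U=0 | obs) = 10/63 / 43/126 = 20/43
P(U=1 | obs) = 23/126 / 43/126 = 23/43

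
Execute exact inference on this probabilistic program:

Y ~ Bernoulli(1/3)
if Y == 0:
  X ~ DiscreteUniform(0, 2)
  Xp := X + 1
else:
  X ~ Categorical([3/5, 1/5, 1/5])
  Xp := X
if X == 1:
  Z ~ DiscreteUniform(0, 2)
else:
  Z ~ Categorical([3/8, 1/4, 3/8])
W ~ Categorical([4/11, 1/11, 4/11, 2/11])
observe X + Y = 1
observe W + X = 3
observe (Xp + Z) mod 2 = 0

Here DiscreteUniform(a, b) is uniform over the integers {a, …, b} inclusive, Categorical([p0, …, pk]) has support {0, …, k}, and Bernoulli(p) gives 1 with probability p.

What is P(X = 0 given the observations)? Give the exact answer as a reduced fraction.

P(X = 0 | obs) = 81/241

Enumerate traces; 4 have nonzero weight after conditioning:
  (Y=0, X=1, Z=0, W=2) weight 8/297
  (Y=0, X=1, Z=2, W=2) weight 8/297
  (Y=1, X=0, Z=0, W=3) weight 3/220
  (Y=1, X=0, Z=2, W=3) weight 3/220
Group by X:
  weight(X=0) = 3/110
  weight(X=1) = 16/297
Total weight = 3/110 + 16/297 = 241/2970
P(X=0 | obs) = 3/110 / 241/2970 = 81/241
P(X=1 | obs) = 16/297 / 241/2970 = 160/241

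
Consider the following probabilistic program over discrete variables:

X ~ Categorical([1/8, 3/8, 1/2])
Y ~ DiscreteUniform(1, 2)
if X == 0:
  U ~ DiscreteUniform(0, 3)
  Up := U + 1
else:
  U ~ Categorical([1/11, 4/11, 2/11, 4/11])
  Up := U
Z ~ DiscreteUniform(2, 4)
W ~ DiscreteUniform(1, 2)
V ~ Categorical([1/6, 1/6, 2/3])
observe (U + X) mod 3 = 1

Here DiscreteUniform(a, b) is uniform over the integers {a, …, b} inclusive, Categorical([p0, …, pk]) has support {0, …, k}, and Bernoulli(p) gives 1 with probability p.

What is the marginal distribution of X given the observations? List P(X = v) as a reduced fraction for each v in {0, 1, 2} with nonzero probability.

Enumerate traces; 144 have nonzero weight after conditioning:
  (X=0, Y=1, U=1, Z=2, W=1, V=0) weight 1/2304
  (X=0, Y=1, U=1, Z=2, W=1, V=1) weight 1/2304
  (X=0, Y=1, U=1, Z=2, W=1, V=2) weight 1/576
  (X=0, Y=1, U=1, Z=2, W=2, V=0) weight 1/2304
  (X=0, Y=1, U=1, Z=2, W=2, V=1) weight 1/2304
  (X=0, Y=1, U=1, Z=2, W=2, V=2) weight 1/576
  (X=0, Y=1, U=1, Z=3, W=1, V=0) weight 1/2304
  (X=0, Y=1, U=1, Z=3, W=1, V=1) weight 1/2304
  (X=1, Y=1, U=0, Z=2, W=1, V=0) weight 1/2112
  (X=2, Y=1, U=2, Z=2, W=1, V=0) weight 1/792
  … 134 more
Group by X:
  weight(X=0) = 1/32
  weight(X=1) = 15/88
  weight(X=2) = 1/11
Total weight = 1/32 + 15/88 + 1/11 = 103/352
P(X=0 | obs) = 1/32 / 103/352 = 11/103
P(X=1 | obs) = 15/88 / 103/352 = 60/103
P(X=2 | obs) = 1/11 / 103/352 = 32/103

P(X=0) = 11/103, P(X=1) = 60/103, P(X=2) = 32/103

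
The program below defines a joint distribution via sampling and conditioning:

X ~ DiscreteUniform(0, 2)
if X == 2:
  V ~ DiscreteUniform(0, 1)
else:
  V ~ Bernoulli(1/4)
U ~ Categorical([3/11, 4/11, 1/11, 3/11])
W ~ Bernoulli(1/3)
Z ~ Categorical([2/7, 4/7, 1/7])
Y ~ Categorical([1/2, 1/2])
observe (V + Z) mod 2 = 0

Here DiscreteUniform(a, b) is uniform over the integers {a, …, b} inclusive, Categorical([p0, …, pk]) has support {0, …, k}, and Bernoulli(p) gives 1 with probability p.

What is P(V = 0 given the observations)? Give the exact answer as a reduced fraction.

Enumerate traces; 144 have nonzero weight after conditioning:
  (X=0, V=0, U=0, W=0, Z=0, Y=0) weight 1/154
  (X=0, V=0, U=0, W=0, Z=0, Y=1) weight 1/154
  (X=0, V=0, U=0, W=0, Z=2, Y=0) weight 1/308
  (X=0, V=0, U=0, W=0, Z=2, Y=1) weight 1/308
  (X=0, V=0, U=0, W=1, Z=0, Y=0) weight 1/308
  (X=0, V=0, U=0, W=1, Z=0, Y=1) weight 1/308
  (X=0, V=0, U=0, W=1, Z=2, Y=0) weight 1/616
  (X=0, V=0, U=0, W=1, Z=2, Y=1) weight 1/616
  (X=0, V=1, U=0, W=0, Z=1, Y=0) weight 1/231
  … 135 more
Group by V:
  weight(V=0) = 2/7
  weight(V=1) = 4/21
Total weight = 2/7 + 4/21 = 10/21
P(V=0 | obs) = 2/7 / 10/21 = 3/5
P(V=1 | obs) = 4/21 / 10/21 = 2/5

P(V = 0 | obs) = 3/5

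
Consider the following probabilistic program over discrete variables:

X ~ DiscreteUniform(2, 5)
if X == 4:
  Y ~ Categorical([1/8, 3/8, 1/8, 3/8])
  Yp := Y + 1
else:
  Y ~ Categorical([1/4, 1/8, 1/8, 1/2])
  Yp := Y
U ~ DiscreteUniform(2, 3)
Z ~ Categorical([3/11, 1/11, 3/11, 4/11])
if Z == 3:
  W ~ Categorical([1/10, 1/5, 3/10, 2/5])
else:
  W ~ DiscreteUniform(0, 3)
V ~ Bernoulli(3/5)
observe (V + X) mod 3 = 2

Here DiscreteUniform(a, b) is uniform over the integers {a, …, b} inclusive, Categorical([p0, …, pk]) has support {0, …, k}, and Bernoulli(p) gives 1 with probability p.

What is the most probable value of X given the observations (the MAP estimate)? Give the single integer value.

Enumerate traces; 384 have nonzero weight after conditioning:
  (X=2, Y=0, U=2, Z=0, W=0, V=0) weight 3/3520
  (X=2, Y=0, U=2, Z=0, W=1, V=0) weight 3/3520
  (X=2, Y=0, U=2, Z=0, W=2, V=0) weight 3/3520
  (X=2, Y=0, U=2, Z=0, W=3, V=0) weight 3/3520
  (X=2, Y=0, U=2, Z=1, W=0, V=0) weight 1/3520
  (X=2, Y=0, U=2, Z=1, W=1, V=0) weight 1/3520
  (X=2, Y=0, U=2, Z=1, W=2, V=0) weight 1/3520
  (X=2, Y=0, U=2, Z=1, W=3, V=0) weight 1/3520
  (X=4, Y=0, U=2, Z=0, W=0, V=1) weight 9/14080
  (X=5, Y=0, U=2, Z=0, W=0, V=0) weight 3/3520
  … 374 more
Group by X:
  weight(X=2) = 1/10
  weight(X=4) = 3/20
  weight(X=5) = 1/10
Total weight = 1/10 + 3/20 + 1/10 = 7/20
P(X=2 | obs) = 1/10 / 7/20 = 2/7
P(X=4 | obs) = 3/20 / 7/20 = 3/7
P(X=5 | obs) = 1/10 / 7/20 = 2/7
argmax = 4

argmax_v P(X = v | obs) = 4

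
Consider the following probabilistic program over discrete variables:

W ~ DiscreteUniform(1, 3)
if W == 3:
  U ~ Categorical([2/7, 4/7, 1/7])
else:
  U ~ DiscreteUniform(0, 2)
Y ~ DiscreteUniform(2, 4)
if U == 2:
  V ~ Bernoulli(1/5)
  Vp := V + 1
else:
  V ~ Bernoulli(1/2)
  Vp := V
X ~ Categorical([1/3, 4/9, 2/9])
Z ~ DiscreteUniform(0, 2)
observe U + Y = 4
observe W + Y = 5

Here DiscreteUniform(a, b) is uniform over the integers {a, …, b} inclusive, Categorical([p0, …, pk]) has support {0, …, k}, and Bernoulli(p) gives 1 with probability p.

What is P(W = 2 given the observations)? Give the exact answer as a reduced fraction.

Enumerate traces; 54 have nonzero weight after conditioning:
  (W=1, U=0, Y=4, V=0, X=0, Z=0) weight 1/486
  (W=1, U=0, Y=4, V=0, X=0, Z=1) weight 1/486
  (W=1, U=0, Y=4, V=0, X=0, Z=2) weight 1/486
  (W=1, U=0, Y=4, V=0, X=1, Z=0) weight 2/729
  (W=1, U=0, Y=4, V=0, X=1, Z=1) weight 2/729
  (W=1, U=0, Y=4, V=0, X=1, Z=2) weight 2/729
  (W=1, U=0, Y=4, V=0, X=2, Z=0) weight 1/729
  (W=1, U=0, Y=4, V=0, X=2, Z=1) weight 1/729
  (W=2, U=1, Y=3, V=0, X=0, Z=0) weight 1/486
  (W=3, U=2, Y=2, V=0, X=0, Z=0) weight 4/2835
  … 44 more
Group by W:
  weight(W=1) = 1/27
  weight(W=2) = 1/27
  weight(W=3) = 1/63
Total weight = 1/27 + 1/27 + 1/63 = 17/189
P(W=1 | obs) = 1/27 / 17/189 = 7/17
P(W=2 | obs) = 1/27 / 17/189 = 7/17
P(W=3 | obs) = 1/63 / 17/189 = 3/17

P(W = 2 | obs) = 7/17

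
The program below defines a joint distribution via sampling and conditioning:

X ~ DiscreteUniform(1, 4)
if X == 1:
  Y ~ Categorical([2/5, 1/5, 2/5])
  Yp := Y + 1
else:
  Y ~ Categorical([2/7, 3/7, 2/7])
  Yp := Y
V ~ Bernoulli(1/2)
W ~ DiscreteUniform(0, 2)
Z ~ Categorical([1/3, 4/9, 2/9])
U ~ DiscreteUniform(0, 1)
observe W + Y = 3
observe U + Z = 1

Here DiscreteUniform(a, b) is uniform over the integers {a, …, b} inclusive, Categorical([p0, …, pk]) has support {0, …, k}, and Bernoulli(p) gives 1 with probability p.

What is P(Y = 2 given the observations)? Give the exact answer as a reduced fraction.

P(Y = 2 | obs) = 11/24

Enumerate traces; 32 have nonzero weight after conditioning:
  (X=1, Y=1, V=0, W=2, Z=0, U=1) weight 1/720
  (X=1, Y=1, V=0, W=2, Z=1, U=0) weight 1/540
  (X=1, Y=1, V=1, W=2, Z=0, U=1) weight 1/720
  (X=1, Y=1, V=1, W=2, Z=1, U=0) weight 1/540
  (X=1, Y=2, V=0, W=1, Z=0, U=1) weight 1/360
  (X=1, Y=2, V=0, W=1, Z=1, U=0) weight 1/270
  (X=1, Y=2, V=1, W=1, Z=0, U=1) weight 1/360
  (X=1, Y=2, V=1, W=1, Z=1, U=0) weight 1/270
  … 24 more
Group by Y:
  weight(Y=1) = 13/270
  weight(Y=2) = 11/270
Total weight = 13/270 + 11/270 = 4/45
P(Y=1 | obs) = 13/270 / 4/45 = 13/24
P(Y=2 | obs) = 11/270 / 4/45 = 11/24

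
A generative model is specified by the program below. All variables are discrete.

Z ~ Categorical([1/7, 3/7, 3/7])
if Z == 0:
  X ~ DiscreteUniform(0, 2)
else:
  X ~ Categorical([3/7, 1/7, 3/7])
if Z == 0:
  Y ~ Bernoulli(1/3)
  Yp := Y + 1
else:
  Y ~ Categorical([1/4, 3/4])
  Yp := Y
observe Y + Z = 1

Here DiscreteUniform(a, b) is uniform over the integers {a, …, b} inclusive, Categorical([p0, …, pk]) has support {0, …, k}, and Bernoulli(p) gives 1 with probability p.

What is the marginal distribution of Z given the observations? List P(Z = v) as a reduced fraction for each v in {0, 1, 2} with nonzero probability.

P(Z=0) = 4/13, P(Z=1) = 9/13

Enumerate traces; 6 have nonzero weight after conditioning:
  (Z=0, X=0, Y=1) weight 1/63
  (Z=0, X=1, Y=1) weight 1/63
  (Z=0, X=2, Y=1) weight 1/63
  (Z=1, X=0, Y=0) weight 9/196
  (Z=1, X=1, Y=0) weight 3/196
  (Z=1, X=2, Y=0) weight 9/196
Group by Z:
  weight(Z=0) = 1/21
  weight(Z=1) = 3/28
Total weight = 1/21 + 3/28 = 13/84
P(Z=0 | obs) = 1/21 / 13/84 = 4/13
P(Z=1 | obs) = 3/28 / 13/84 = 9/13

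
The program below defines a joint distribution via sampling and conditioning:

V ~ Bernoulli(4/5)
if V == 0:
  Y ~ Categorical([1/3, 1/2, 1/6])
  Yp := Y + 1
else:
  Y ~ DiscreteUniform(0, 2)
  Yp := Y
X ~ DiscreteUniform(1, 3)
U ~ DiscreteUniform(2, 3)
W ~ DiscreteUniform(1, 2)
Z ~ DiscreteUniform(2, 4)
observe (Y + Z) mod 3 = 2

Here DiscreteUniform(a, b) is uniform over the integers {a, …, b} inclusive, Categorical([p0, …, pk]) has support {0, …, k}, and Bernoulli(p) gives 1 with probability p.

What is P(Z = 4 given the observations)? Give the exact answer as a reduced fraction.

P(Z = 4 | obs) = 11/30

Enumerate traces; 72 have nonzero weight after conditioning:
  (V=0, Y=0, X=1, U=2, W=1, Z=2) weight 1/540
  (V=0, Y=0, X=1, U=2, W=2, Z=2) weight 1/540
  (V=0, Y=0, X=1, U=3, W=1, Z=2) weight 1/540
  (V=0, Y=0, X=1, U=3, W=2, Z=2) weight 1/540
  (V=0, Y=0, X=2, U=2, W=1, Z=2) weight 1/540
  (V=0, Y=0, X=2, U=2, W=2, Z=2) weight 1/540
  (V=0, Y=0, X=2, U=3, W=1, Z=2) weight 1/540
  (V=0, Y=0, X=2, U=3, W=2, Z=2) weight 1/540
  (V=0, Y=1, X=1, U=2, W=1, Z=4) weight 1/360
  (V=0, Y=2, X=1, U=2, W=1, Z=3) weight 1/1080
  … 62 more
Group by Z:
  weight(Z=2) = 1/9
  weight(Z=3) = 1/10
  weight(Z=4) = 11/90
Total weight = 1/9 + 1/10 + 11/90 = 1/3
P(Z=2 | obs) = 1/9 / 1/3 = 1/3
P(Z=3 | obs) = 1/10 / 1/3 = 3/10
P(Z=4 | obs) = 11/90 / 1/3 = 11/30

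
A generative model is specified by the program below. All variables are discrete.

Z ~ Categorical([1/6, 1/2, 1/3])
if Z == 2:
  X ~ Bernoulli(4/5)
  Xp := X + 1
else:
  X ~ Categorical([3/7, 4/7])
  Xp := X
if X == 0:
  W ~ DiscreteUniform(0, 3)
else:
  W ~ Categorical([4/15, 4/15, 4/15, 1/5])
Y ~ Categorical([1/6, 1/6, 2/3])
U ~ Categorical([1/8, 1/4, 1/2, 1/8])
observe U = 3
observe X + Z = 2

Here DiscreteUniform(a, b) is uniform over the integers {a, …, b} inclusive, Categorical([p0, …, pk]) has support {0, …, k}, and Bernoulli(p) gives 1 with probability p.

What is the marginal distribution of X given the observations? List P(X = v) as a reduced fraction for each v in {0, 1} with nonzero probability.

P(X=0) = 7/37, P(X=1) = 30/37

Enumerate traces; 24 have nonzero weight after conditioning:
  (Z=1, X=1, W=0, Y=0, U=3) weight 1/630
  (Z=1, X=1, W=0, Y=1, U=3) weight 1/630
  (Z=1, X=1, W=0, Y=2, U=3) weight 2/315
  (Z=1, X=1, W=1, Y=0, U=3) weight 1/630
  (Z=1, X=1, W=1, Y=1, U=3) weight 1/630
  (Z=1, X=1, W=1, Y=2, U=3) weight 2/315
  (Z=1, X=1, W=2, Y=0, U=3) weight 1/630
  (Z=1, X=1, W=2, Y=1, U=3) weight 1/630
  (Z=2, X=0, W=0, Y=0, U=3) weight 1/2880
  … 15 more
Group by X:
  weight(X=0) = 1/120
  weight(X=1) = 1/28
Total weight = 1/120 + 1/28 = 37/840
P(X=0 | obs) = 1/120 / 37/840 = 7/37
P(X=1 | obs) = 1/28 / 37/840 = 30/37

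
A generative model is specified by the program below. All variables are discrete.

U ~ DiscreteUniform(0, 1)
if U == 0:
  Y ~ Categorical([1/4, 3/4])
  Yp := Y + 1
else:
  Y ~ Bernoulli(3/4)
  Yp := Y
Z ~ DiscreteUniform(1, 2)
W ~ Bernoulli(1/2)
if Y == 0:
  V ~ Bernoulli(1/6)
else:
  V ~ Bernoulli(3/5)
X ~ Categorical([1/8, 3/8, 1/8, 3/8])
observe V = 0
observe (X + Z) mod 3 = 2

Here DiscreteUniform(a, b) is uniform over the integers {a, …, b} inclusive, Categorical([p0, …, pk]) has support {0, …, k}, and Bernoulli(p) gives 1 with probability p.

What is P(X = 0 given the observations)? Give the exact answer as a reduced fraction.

P(X = 0 | obs) = 1/7

Enumerate traces; 24 have nonzero weight after conditioning:
  (U=0, Y=0, Z=1, W=0, V=0, X=1) weight 5/512
  (U=0, Y=0, Z=1, W=1, V=0, X=1) weight 5/512
  (U=0, Y=0, Z=2, W=0, V=0, X=0) weight 5/1536
  (U=0, Y=0, Z=2, W=0, V=0, X=3) weight 5/512
  (U=0, Y=0, Z=2, W=1, V=0, X=0) weight 5/1536
  (U=0, Y=0, Z=2, W=1, V=0, X=3) weight 5/512
  (U=0, Y=1, Z=1, W=0, V=0, X=1) weight 9/640
  (U=0, Y=1, Z=1, W=1, V=0, X=1) weight 9/640
  … 16 more
Group by X:
  weight(X=0) = 61/1920
  weight(X=1) = 61/640
  weight(X=3) = 61/640
Total weight = 61/1920 + 61/640 + 61/640 = 427/1920
P(X=0 | obs) = 61/1920 / 427/1920 = 1/7
P(X=1 | obs) = 61/640 / 427/1920 = 3/7
P(X=3 | obs) = 61/640 / 427/1920 = 3/7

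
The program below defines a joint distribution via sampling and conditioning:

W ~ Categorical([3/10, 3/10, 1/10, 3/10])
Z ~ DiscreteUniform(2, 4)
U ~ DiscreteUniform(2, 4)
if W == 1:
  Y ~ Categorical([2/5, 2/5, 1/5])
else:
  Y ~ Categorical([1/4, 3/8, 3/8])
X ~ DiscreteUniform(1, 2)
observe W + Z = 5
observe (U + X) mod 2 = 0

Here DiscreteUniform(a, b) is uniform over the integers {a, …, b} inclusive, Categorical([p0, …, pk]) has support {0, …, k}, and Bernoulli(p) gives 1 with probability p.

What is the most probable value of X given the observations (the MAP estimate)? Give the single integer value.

Enumerate traces; 27 have nonzero weight after conditioning:
  (W=1, Z=4, U=2, Y=0, X=2) weight 1/150
  (W=1, Z=4, U=2, Y=1, X=2) weight 1/150
  (W=1, Z=4, U=2, Y=2, X=2) weight 1/300
  (W=1, Z=4, U=3, Y=0, X=1) weight 1/150
  (W=1, Z=4, U=3, Y=1, X=1) weight 1/150
  (W=1, Z=4, U=3, Y=2, X=1) weight 1/300
  (W=1, Z=4, U=4, Y=0, X=2) weight 1/150
  (W=1, Z=4, U=4, Y=1, X=2) weight 1/150
  … 19 more
Group by X:
  weight(X=1) = 7/180
  weight(X=2) = 7/90
Total weight = 7/180 + 7/90 = 7/60
P(X=1 | obs) = 7/180 / 7/60 = 1/3
P(X=2 | obs) = 7/90 / 7/60 = 2/3
argmax = 2

argmax_v P(X = v | obs) = 2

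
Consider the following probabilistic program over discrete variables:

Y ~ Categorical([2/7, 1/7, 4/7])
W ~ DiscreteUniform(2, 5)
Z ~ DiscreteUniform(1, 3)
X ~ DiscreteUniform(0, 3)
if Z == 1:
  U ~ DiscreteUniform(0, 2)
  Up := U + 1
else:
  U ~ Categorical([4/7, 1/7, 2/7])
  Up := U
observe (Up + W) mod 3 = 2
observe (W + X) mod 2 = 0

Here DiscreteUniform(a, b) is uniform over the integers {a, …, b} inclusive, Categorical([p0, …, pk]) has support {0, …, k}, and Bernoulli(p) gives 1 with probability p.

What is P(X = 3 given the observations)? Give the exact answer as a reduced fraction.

P(X = 3 | obs) = 25/94

Enumerate traces; 72 have nonzero weight after conditioning:
  (Y=0, W=2, Z=1, X=0, U=2) weight 1/504
  (Y=0, W=2, Z=1, X=2, U=2) weight 1/504
  (Y=0, W=2, Z=2, X=0, U=0) weight 1/294
  (Y=0, W=2, Z=2, X=2, U=0) weight 1/294
  (Y=0, W=2, Z=3, X=0, U=0) weight 1/294
  (Y=0, W=2, Z=3, X=2, U=0) weight 1/294
  (Y=0, W=3, Z=1, X=1, U=1) weight 1/504
  (Y=0, W=3, Z=1, X=3, U=1) weight 1/504
  … 64 more
Group by X:
  weight(X=0) = 11/252
  weight(X=1) = 25/504
  weight(X=2) = 11/252
  weight(X=3) = 25/504
Total weight = 11/252 + 25/504 + 11/252 + 25/504 = 47/252
P(X=0 | obs) = 11/252 / 47/252 = 11/47
P(X=1 | obs) = 25/504 / 47/252 = 25/94
P(X=2 | obs) = 11/252 / 47/252 = 11/47
P(X=3 | obs) = 25/504 / 47/252 = 25/94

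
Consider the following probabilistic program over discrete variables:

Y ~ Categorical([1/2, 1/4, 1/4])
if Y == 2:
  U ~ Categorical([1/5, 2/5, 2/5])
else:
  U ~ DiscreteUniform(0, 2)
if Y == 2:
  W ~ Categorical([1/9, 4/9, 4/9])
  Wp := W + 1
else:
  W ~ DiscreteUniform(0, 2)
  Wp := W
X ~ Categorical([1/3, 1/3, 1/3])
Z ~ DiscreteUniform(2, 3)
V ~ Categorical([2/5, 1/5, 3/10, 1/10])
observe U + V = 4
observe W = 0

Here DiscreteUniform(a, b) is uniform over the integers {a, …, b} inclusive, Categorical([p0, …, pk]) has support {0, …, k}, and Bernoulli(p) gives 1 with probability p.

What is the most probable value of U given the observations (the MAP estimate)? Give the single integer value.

argmax_v P(U = v | obs) = 2

Enumerate traces; 36 have nonzero weight after conditioning:
  (Y=0, U=1, W=0, X=0, Z=2, V=3) weight 1/1080
  (Y=0, U=1, W=0, X=0, Z=3, V=3) weight 1/1080
  (Y=0, U=1, W=0, X=1, Z=2, V=3) weight 1/1080
  (Y=0, U=1, W=0, X=1, Z=3, V=3) weight 1/1080
  (Y=0, U=1, W=0, X=2, Z=2, V=3) weight 1/1080
  (Y=0, U=1, W=0, X=2, Z=3, V=3) weight 1/1080
  (Y=0, U=2, W=0, X=0, Z=2, V=2) weight 1/360
  (Y=0, U=2, W=0, X=0, Z=3, V=2) weight 1/360
  … 28 more
Group by U:
  weight(U=1) = 17/1800
  weight(U=2) = 17/600
Total weight = 17/1800 + 17/600 = 17/450
P(U=1 | obs) = 17/1800 / 17/450 = 1/4
P(U=2 | obs) = 17/600 / 17/450 = 3/4
argmax = 2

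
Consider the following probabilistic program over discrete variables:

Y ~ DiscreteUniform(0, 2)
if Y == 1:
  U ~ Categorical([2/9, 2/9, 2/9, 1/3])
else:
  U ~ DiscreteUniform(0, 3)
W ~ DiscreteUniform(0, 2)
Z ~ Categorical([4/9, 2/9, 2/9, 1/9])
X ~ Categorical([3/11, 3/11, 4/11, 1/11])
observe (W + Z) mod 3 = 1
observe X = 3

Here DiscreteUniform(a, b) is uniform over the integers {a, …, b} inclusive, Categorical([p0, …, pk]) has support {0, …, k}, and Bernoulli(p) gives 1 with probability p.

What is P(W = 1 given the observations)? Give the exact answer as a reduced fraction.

Enumerate traces; 48 have nonzero weight after conditioning:
  (Y=0, U=0, W=0, Z=1, X=3) weight 1/1782
  (Y=0, U=0, W=1, Z=0, X=3) weight 1/891
  (Y=0, U=0, W=1, Z=3, X=3) weight 1/3564
  (Y=0, U=0, W=2, Z=2, X=3) weight 1/1782
  (Y=0, U=1, W=0, Z=1, X=3) weight 1/1782
  (Y=0, U=1, W=1, Z=0, X=3) weight 1/891
  (Y=0, U=1, W=1, Z=3, X=3) weight 1/3564
  (Y=0, U=1, W=2, Z=2, X=3) weight 1/1782
  … 40 more
Group by W:
  weight(W=0) = 2/297
  weight(W=1) = 5/297
  weight(W=2) = 2/297
Total weight = 2/297 + 5/297 + 2/297 = 1/33
P(W=0 | obs) = 2/297 / 1/33 = 2/9
P(W=1 | obs) = 5/297 / 1/33 = 5/9
P(W=2 | obs) = 2/297 / 1/33 = 2/9

P(W = 1 | obs) = 5/9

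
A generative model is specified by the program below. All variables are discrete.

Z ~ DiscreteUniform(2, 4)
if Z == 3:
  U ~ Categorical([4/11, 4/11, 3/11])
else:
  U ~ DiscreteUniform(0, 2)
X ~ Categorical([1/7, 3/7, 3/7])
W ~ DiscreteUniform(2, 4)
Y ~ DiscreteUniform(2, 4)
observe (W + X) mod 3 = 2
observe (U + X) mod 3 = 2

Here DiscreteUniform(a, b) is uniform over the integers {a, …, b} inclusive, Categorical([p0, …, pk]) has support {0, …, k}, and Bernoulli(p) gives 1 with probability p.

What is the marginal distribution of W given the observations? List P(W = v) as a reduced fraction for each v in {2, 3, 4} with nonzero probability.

Enumerate traces; 27 have nonzero weight after conditioning:
  (Z=2, U=0, X=2, W=3, Y=2) weight 1/189
  (Z=2, U=0, X=2, W=3, Y=3) weight 1/189
  (Z=2, U=0, X=2, W=3, Y=4) weight 1/189
  (Z=2, U=1, X=1, W=4, Y=2) weight 1/189
  (Z=2, U=1, X=1, W=4, Y=3) weight 1/189
  (Z=2, U=1, X=1, W=4, Y=4) weight 1/189
  (Z=2, U=2, X=0, W=2, Y=2) weight 1/567
  (Z=2, U=2, X=0, W=2, Y=3) weight 1/567
  … 19 more
Group by W:
  weight(W=2) = 31/2079
  weight(W=3) = 34/693
  weight(W=4) = 34/693
Total weight = 31/2079 + 34/693 + 34/693 = 235/2079
P(W=2 | obs) = 31/2079 / 235/2079 = 31/235
P(W=3 | obs) = 34/693 / 235/2079 = 102/235
P(W=4 | obs) = 34/693 / 235/2079 = 102/235

P(W=2) = 31/235, P(W=3) = 102/235, P(W=4) = 102/235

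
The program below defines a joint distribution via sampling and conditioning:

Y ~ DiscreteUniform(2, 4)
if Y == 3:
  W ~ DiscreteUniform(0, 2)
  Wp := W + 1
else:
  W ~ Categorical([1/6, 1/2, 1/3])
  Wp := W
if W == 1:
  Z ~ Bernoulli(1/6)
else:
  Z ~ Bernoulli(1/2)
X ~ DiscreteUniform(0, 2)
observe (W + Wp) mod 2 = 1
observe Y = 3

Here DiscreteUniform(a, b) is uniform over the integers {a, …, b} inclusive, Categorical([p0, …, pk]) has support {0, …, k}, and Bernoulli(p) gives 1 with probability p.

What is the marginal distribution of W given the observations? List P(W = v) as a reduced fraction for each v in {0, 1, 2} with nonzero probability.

Enumerate traces; 18 have nonzero weight after conditioning:
  (Y=3, W=0, Z=0, X=0) weight 1/54
  (Y=3, W=0, Z=0, X=1) weight 1/54
  (Y=3, W=0, Z=0, X=2) weight 1/54
  (Y=3, W=0, Z=1, X=0) weight 1/54
  (Y=3, W=0, Z=1, X=1) weight 1/54
  (Y=3, W=0, Z=1, X=2) weight 1/54
  (Y=3, W=1, Z=0, X=0) weight 5/162
  (Y=3, W=1, Z=0, X=1) weight 5/162
  (Y=3, W=2, Z=0, X=0) weight 1/54
  … 9 more
Group by W:
  weight(W=0) = 1/9
  weight(W=1) = 1/9
  weight(W=2) = 1/9
Total weight = 1/9 + 1/9 + 1/9 = 1/3
P(W=0 | obs) = 1/9 / 1/3 = 1/3
P(W=1 | obs) = 1/9 / 1/3 = 1/3
P(W=2 | obs) = 1/9 / 1/3 = 1/3

P(W=0) = 1/3, P(W=1) = 1/3, P(W=2) = 1/3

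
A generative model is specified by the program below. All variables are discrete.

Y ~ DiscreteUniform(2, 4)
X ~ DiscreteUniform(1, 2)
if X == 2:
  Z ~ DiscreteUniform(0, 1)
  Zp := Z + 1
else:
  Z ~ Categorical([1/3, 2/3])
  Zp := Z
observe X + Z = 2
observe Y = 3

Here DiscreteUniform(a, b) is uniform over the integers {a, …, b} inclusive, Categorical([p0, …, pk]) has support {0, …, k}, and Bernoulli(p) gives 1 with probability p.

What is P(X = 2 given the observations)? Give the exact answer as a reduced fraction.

Enumerate traces; 2 have nonzero weight after conditioning:
  (Y=3, X=1, Z=1) weight 1/9
  (Y=3, X=2, Z=0) weight 1/12
Group by X:
  weight(X=1) = 1/9
  weight(X=2) = 1/12
Total weight = 1/9 + 1/12 = 7/36
P(X=1 | obs) = 1/9 / 7/36 = 4/7
P(X=2 | obs) = 1/12 / 7/36 = 3/7

P(X = 2 | obs) = 3/7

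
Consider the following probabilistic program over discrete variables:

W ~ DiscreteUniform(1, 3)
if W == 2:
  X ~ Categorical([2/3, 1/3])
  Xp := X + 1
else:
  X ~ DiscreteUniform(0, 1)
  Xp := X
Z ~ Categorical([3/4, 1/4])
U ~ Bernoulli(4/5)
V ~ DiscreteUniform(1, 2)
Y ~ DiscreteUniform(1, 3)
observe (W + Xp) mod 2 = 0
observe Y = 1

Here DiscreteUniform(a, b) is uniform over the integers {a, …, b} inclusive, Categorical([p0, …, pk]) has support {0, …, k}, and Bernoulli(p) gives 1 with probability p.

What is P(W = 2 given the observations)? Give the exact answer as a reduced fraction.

Enumerate traces; 24 have nonzero weight after conditioning:
  (W=1, X=1, Z=0, U=0, V=1, Y=1) weight 1/240
  (W=1, X=1, Z=0, U=0, V=2, Y=1) weight 1/240
  (W=1, X=1, Z=0, U=1, V=1, Y=1) weight 1/60
  (W=1, X=1, Z=0, U=1, V=2, Y=1) weight 1/60
  (W=1, X=1, Z=1, U=0, V=1, Y=1) weight 1/720
  (W=1, X=1, Z=1, U=0, V=2, Y=1) weight 1/720
  (W=1, X=1, Z=1, U=1, V=1, Y=1) weight 1/180
  (W=1, X=1, Z=1, U=1, V=2, Y=1) weight 1/180
  (W=2, X=1, Z=0, U=0, V=1, Y=1) weight 1/360
  (W=3, X=1, Z=0, U=0, V=1, Y=1) weight 1/240
  … 14 more
Group by W:
  weight(W=1) = 1/18
  weight(W=2) = 1/27
  weight(W=3) = 1/18
Total weight = 1/18 + 1/27 + 1/18 = 4/27
P(W=1 | obs) = 1/18 / 4/27 = 3/8
P(W=2 | obs) = 1/27 / 4/27 = 1/4
P(W=3 | obs) = 1/18 / 4/27 = 3/8

P(W = 2 | obs) = 1/4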